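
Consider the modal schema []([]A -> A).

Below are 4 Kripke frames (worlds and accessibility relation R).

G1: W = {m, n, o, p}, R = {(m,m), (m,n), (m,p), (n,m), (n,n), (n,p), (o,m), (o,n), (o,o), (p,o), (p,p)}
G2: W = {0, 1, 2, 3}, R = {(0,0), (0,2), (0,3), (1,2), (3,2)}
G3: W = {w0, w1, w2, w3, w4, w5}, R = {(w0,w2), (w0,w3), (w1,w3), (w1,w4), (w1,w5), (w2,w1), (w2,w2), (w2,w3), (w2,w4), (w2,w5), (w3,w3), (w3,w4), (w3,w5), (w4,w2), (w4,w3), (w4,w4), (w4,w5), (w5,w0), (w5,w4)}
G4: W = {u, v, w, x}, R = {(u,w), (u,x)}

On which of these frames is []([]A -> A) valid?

G1

This is the axiom for shift-reflexivity; its first-order frame correspondent is forall x forall y (Rxy -> Ryy).
G1: satisfies the condition.
G2: fails — R32 but not R22.
G3: fails — Rw1w5 but not Rw5w5.
G4: fails — Ruw but not Rww.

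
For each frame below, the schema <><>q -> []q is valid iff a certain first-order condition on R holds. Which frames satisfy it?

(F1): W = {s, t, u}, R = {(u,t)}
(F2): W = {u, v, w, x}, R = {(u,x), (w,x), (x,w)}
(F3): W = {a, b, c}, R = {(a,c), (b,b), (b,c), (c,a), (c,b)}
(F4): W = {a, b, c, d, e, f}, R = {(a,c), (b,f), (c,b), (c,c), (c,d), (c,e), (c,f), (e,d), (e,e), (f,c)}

(F1)

The schema corresponds to a generalized confluence (Geach) condition: forall x forall y forall z ((x R^2 y & xRz) -> exists w (y = w & z = w)).
(F1): holds.
(F2): fails — uR²w, uRx but w ≠ x.
(F3): fails — aR²a, aRc but a ≠ c.
(F4): fails — aR²b, aRc but b ≠ c.
Valid on: (F1).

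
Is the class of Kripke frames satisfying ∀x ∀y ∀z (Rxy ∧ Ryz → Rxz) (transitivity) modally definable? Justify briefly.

This is a Sahlqvist condition; the 4 axiom □p → □□p defines it.
Suppose □p→□□p is valid. Take Rxy, Ryz and set V(p)={w : Rxw}. Then □p at x, so □□p at x, so □p at y, so p at z, i.e. Rxz.

Yes — defined by □p → □□p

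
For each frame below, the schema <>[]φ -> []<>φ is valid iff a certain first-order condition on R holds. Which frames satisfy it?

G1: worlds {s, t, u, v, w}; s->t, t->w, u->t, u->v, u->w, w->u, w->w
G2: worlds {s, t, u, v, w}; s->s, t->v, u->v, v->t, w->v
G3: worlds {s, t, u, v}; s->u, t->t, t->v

The schema corresponds to convergence: forall x forall y forall z (Rxy & Rxz -> exists w (Ryw & Rzw)).
G1: fails — Ruv and Ruv but v and v have no common successor.
G2: satisfies the condition.
G3: fails — Rsu and Rsu but u and u have no common successor.

G2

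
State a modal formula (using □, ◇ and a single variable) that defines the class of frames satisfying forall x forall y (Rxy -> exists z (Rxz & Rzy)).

□□r → □r

This is density; the standard corresponding axiom is C4: □□r → □r.
Suppose □□r→□r is valid. Take Rxy and set V(r)={w : xR²w}. Then □□r at x, so □r at x, so r at y, i.e. ∃z(Rxz∧Rzy).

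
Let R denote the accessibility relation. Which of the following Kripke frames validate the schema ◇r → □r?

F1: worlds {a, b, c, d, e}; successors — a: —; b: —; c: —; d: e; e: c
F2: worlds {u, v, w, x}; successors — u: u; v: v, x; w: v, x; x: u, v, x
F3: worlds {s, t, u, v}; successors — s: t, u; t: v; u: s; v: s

F1

This is the axiom for partial functionality; its first-order frame correspondent is ∀x ∀y ∀z (Rxy ∧ Rxz → y = z).
F1: condition met.
F2: fails — v sees both v and x.
F3: fails — s sees both t and u.
Valid on: F1.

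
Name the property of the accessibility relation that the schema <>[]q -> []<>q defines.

Convergence

This schema is the .2 axiom.
Its frame correspondent is convergence — forall x forall y forall z (Rxy & Rxz -> exists w (Ryw & Rzw)).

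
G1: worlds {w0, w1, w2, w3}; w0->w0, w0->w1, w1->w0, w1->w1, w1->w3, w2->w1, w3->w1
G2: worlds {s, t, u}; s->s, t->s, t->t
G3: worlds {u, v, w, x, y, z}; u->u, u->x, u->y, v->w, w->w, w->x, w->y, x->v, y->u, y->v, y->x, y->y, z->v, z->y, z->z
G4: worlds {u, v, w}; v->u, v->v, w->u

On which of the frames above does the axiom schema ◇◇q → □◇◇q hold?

The schema corresponds to a generalized confluence (Geach) condition: ∀x ∀y ∀z ((xR²y ∧ xRz) → ∃w (y = w ∧ zR²w)).
G1: holds.
G2: fails — tR²t, tRs but no w with t=w and sR²w.
G3: fails — uR²u, uRx but no t with u=t and xR²t.
G4: fails — vR²u, vRu but no t with u=t and uR²t.

G1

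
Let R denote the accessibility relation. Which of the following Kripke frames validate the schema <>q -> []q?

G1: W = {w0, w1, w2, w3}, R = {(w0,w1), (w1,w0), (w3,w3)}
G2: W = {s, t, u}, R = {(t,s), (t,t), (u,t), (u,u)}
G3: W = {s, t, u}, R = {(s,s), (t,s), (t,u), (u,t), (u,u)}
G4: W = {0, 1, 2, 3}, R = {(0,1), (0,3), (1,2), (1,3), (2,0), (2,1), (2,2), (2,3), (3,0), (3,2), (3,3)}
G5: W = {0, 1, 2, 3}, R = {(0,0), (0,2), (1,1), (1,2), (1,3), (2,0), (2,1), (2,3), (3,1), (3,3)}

Frame correspondent (Sahlqvist): forall x forall y forall z (Rxy & Rxz -> y = z) — i.e. partial functionality.
G1: holds.
G2: fails — t sees both s and t.
G3: fails — t sees both s and u.
G4: fails — 0 sees both 1 and 3.
G5: fails — 0 sees both 0 and 2.
Valid on: G1.

G1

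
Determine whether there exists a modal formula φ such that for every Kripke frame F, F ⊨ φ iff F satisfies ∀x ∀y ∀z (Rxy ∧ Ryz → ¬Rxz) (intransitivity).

No — not modally definable

Any modally definable frame class is closed under surjective bounded morphisms.
The 7-cycle (worlds s,t,u,v,w,x,y with s→t→u→v→w→x→y→s) is intransitive. Mapping every world to a single reflexive point • is a surjective bounded morphism; the reflexive point is not intransitive (R••∧R•• but R••).
So the class is not modally definable.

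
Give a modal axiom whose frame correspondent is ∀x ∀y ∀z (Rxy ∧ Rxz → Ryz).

◇p → □◇p

A defining formula is ◇p → □◇p (the 5 axiom).
Suppose ◇p→□◇p is valid. Take Rxy, Rxz and set V(p)={y}. Then ◇p at x, so □◇p at x, so ◇p at z, so some w with Rzw has p; w=y, i.e. Rzy. By symmetry of the argument, Ryz.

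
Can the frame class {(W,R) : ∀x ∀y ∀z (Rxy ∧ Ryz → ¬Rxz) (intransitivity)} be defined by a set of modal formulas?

No — not modally definable

Modal frame validity is preserved under surjective bounded morphisms.
The 5-cycle (worlds s,t,u,v,w with s→t→u→v→w→s) is intransitive. Mapping every world to a single reflexive point • is a surjective bounded morphism; the reflexive point is not intransitive (R••∧R•• but R••).
Hence intransitivity is not modally definable.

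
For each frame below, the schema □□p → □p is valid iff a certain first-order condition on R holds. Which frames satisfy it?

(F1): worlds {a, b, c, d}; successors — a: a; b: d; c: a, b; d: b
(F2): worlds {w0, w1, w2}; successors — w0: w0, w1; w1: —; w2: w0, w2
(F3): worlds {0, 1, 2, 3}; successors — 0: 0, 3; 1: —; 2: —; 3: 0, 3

(F2), (F3)

The schema corresponds to density: ∀x ∀y (Rxy → ∃z (Rxz ∧ Rzy)).
(F1): fails — Rcb but no z with Rcz and Rzb.
(F2): ✓.
(F3): ✓.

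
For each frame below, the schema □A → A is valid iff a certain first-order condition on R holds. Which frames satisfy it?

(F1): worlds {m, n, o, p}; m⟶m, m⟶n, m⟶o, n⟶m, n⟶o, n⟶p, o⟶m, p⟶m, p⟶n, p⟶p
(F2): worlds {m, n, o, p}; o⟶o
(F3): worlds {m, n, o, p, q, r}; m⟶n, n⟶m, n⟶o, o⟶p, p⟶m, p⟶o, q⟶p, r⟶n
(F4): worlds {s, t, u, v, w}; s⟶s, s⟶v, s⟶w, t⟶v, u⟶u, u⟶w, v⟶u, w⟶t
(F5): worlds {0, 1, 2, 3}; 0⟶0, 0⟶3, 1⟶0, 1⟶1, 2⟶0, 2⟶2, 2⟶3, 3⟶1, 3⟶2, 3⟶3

Frame correspondent (Sahlqvist): ∀x Rxx — i.e. reflexivity.
(F1): fails — world n does not see itself.
(F2): fails — world m does not see itself.
(F3): fails — world m does not see itself.
(F4): fails — world t does not see itself.
(F5): satisfies the condition.

(F5)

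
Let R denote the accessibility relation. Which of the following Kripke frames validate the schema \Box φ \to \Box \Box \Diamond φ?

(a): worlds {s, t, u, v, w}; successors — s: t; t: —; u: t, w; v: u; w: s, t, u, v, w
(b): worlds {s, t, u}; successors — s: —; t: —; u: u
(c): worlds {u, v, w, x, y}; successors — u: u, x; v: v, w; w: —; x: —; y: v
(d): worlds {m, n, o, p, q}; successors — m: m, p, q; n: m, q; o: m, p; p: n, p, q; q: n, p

(b)

This is the axiom for a generalized confluence (Geach) condition; its first-order frame correspondent is \forall x \forall z (x R^2 z \to \exists w (xRw \wedge zRw)).
(a): fails — uR²t but no w* with uRw* and tRw*.
(b): condition met.
(c): fails — uR²x but no t with uRt and xRt.
(d): fails — nR²q but no w with nRw and qRw.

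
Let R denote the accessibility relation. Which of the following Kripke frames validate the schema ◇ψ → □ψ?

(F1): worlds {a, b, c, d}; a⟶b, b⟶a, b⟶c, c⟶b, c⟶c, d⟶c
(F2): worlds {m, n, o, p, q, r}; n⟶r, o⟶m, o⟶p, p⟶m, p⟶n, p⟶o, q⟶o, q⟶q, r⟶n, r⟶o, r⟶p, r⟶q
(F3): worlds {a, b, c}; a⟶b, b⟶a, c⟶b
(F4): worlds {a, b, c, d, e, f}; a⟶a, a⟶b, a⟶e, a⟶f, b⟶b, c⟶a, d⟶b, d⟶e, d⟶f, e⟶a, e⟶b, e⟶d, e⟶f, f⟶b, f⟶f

(F3)

Frame correspondent (Sahlqvist): ∀x ∀y ∀z (Rxy ∧ Rxz → y = z) — i.e. partial functionality.
(F1): fails — b sees both a and c.
(F2): fails — o sees both m and p.
(F3): ✓.
(F4): fails — a sees both a and b.
Valid on: (F3).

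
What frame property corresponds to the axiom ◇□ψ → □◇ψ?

Convergence

Suppose ◇□ψ→□◇ψ is valid. Take Rxy, Rxz and set V(ψ)={w : Ryw}. Then □ψ at y so ◇□ψ at x, so □◇ψ at x, so ◇ψ at z, giving w with Rzw and Ryw.
The converse is a direct semantic check.
Frame condition: ∀x ∀y ∀z (Rxy ∧ Rxz → ∃w (Ryw ∧ Rzw)).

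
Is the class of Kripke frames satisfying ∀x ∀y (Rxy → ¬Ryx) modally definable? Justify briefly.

Not definable by any modal formula

Modal frame validity is preserved under surjective bounded morphisms.
The 3-cycle (worlds a,b,c with a→b→c→a) is asymmetric. Mapping every world to a single reflexive point • is a surjective bounded morphism, and the reflexive point is not asymmetric (R•• but asymmetry requires ¬R••).
So the class is not modally definable.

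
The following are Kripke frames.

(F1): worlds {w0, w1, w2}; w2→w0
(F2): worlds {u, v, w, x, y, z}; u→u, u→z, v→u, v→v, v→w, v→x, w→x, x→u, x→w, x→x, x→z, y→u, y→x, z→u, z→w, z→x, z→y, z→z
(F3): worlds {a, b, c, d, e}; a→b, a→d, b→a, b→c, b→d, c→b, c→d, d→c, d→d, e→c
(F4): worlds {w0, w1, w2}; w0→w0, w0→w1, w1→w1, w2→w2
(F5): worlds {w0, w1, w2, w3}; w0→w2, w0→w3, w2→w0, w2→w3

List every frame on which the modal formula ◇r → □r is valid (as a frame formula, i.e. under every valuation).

This is the axiom for partial functionality; its first-order frame correspondent is ∀x ∀y ∀z (Rxy ∧ Rxz → y = z).
(F1): holds.
(F2): fails — u sees both u and z.
(F3): fails — a sees both b and d.
(F4): fails — w0 sees both w0 and w1.
(F5): fails — w0 sees both w2 and w3.
Valid on: (F1).

(F1)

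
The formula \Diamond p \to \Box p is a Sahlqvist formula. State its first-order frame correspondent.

Suppose ◇p→□p is valid. Take Rxy, Rxz and set V(p)={y}. Then ◇p at x, so □p at x, so p at z, i.e. z=y.

partial functionality: \forall x \forall y \forall z (Rxy \wedge Rxz \to y = z)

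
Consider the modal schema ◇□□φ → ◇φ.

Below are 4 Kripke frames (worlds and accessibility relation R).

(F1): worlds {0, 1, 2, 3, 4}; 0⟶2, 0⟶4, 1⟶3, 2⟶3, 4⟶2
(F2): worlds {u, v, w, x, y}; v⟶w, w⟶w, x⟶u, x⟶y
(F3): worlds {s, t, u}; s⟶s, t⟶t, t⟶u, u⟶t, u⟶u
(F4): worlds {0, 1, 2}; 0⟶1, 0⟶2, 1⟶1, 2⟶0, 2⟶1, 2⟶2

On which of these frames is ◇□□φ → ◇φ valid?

(F3), (F4)

This is the axiom for a generalized confluence (Geach) condition; its first-order frame correspondent is ∀x ∀y (xRy → ∃w (yR²w ∧ xRw)).
(F1): fails — 0R2 but no w with 2R²w and 0Rw.
(F2): fails — xRu but no t with uR²t and xRt.
(F3): condition met.
(F4): condition met.
Valid on: (F3), (F4).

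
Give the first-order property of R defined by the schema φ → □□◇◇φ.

This is a Sahlqvist (Geach-type) schema ◇^0□^0φ → □^2◇^2φ.
Minimal-valuation argument: fix x; take any y with xR^0y and any z with xR^2z. Set V(φ) to the set of worlds R-reachable from y in exactly 0 steps. Then □^0φ holds at y, so the antecedent holds at x; validity forces ◇^2φ at z, giving a w with zR^2w and yR^0w.
First-order correspondent: ∀x ∀z (xR²z → ∃w (x = w ∧ zR²w)).

∀x ∀z (xR²z → ∃w (x = w ∧ zR²w))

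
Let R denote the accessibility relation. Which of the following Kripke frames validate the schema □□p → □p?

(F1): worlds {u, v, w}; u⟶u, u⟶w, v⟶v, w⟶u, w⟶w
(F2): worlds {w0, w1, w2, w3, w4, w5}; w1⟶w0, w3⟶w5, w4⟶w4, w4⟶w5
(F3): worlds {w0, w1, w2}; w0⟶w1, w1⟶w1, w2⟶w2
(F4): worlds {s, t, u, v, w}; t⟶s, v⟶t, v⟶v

(F1), (F3)

This is the axiom for density; its first-order frame correspondent is ∀x ∀y (Rxy → ∃z (Rxz ∧ Rzy)).
(F1): satisfies the condition.
(F2): fails — Rw3w5 but no z with Rw3z and Rzw5.
(F3): satisfies the condition.
(F4): fails — Rts but no z with Rtz and Rzs.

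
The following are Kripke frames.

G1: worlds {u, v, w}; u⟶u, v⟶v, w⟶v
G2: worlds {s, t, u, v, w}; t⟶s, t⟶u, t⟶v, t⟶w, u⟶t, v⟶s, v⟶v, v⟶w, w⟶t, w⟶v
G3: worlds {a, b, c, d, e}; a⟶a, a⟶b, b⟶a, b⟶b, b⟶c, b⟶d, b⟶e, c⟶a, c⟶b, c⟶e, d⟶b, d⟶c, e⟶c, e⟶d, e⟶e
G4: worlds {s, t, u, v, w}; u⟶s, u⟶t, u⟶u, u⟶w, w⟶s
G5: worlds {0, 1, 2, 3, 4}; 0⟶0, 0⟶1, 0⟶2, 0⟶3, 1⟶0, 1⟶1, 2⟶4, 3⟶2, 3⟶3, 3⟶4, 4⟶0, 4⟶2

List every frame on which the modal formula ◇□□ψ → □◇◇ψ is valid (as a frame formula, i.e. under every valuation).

G1, G3, G5

The schema corresponds to a generalized confluence (Geach) condition: ∀x ∀y ∀z ((xRy ∧ xRz) → ∃w (yR²w ∧ zR²w)).
G1: satisfies the condition.
G2: fails — tRs, tRs but no w* with sR²w* and sR²w*.
G3: satisfies the condition.
G4: fails — uRs, uRs but no w* with sR²w* and sR²w*.
G5: satisfies the condition.
Valid on: G1, G3, G5.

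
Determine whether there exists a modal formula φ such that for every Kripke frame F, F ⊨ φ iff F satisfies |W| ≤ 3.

Modal frame validity is preserved under disjoint unions.
Any modal formula valid on each of 4 disjoint one-world frames is valid on their disjoint union (validity is preserved under disjoint unions). Each one-world frame has |W|=1≤3, but the union has |W|=4.
So the class is not modally definable.

Not modally definable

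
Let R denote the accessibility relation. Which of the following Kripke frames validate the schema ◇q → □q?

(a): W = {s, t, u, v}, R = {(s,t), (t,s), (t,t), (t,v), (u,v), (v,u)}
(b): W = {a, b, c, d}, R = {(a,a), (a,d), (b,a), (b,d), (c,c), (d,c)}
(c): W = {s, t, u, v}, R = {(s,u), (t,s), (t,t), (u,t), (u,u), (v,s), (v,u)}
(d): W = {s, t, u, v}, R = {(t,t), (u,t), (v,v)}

This is the axiom for partial functionality; its first-order frame correspondent is ∀x ∀y ∀z (Rxy ∧ Rxz → y = z).
(a): fails — t sees both s and t.
(b): fails — a sees both a and d.
(c): fails — t sees both s and t.
(d): holds.

(d)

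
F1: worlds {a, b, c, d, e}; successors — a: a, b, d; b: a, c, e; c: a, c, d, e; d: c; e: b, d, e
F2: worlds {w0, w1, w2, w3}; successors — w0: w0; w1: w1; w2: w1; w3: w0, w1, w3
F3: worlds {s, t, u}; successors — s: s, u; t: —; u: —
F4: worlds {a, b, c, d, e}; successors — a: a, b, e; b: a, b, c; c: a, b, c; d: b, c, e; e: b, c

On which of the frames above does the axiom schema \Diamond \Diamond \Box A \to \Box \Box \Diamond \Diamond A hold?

F1, F4

This is the axiom for a generalized confluence (Geach) condition; its first-order frame correspondent is \forall x \forall y \forall z ((x R^2 y \wedge x R^2 z) \to \exists w (yRw \wedge z R^2 w)).
F1: ✓.
F2: fails — w3R²w0, w3R²w1 but no w with w0Rw and w1R²w.
F3: fails — sR²s, sR²u but no w with sRw and uR²w.
F4: ✓.
Valid on: F1, F4.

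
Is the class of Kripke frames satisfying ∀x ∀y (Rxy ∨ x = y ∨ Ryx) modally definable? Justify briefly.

Modal frame validity is preserved under disjoint unions.
Take 4 disjoint single-world reflexive frames: each is trivially connected, but their disjoint union has 4 worlds with no edge between distinct components, so it is not connected.
So no modal formula (or set of formulas) defines exactly the connected frames.

No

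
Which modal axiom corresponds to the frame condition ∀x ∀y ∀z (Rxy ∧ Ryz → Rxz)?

□ψ → □□ψ

The condition is transitivity. The 4 schema □ψ → □□ψ defines it.
Suppose □ψ→□□ψ is valid. Take Rxy, Ryz and set V(ψ)={w : Rxw}. Then □ψ at x, so □□ψ at x, so □ψ at y, so ψ at z, i.e. Rxz.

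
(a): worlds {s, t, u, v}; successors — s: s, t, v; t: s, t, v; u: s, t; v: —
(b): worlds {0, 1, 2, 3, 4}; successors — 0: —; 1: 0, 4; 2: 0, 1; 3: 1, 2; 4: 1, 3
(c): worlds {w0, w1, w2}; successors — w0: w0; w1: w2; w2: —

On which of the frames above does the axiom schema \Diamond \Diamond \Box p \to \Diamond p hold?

The schema corresponds to a generalized confluence (Geach) condition: \forall x \forall y (x R^2 y \to \exists w (yRw \wedge xRw)).
(a): fails — sR²v but no w with vRw and sRw.
(b): fails — 1R²3 but no w with 3Rw and 1Rw.
(c): ✓.
Valid on: (c).

(c)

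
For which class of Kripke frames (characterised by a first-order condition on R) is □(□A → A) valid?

shift-reflexivity

Suppose □(□A→A) is valid. Take Rxy and set V(A)={w : Ryw}. Then at y, □A holds; since □(□A→A) at x, □A→A at y, so A at y, i.e. Ryy.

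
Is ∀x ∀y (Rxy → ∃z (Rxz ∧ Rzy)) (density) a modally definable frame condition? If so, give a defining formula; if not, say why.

Definable; □□q → □q defines it

Yes: it is density, defined by the C4 schema □□q → □q.
Suppose □□q→□q is valid. Take Rxy and set V(q)={w : xR²w}. Then □□q at x, so □q at x, so q at y, i.e. ∃z(Rxz∧Rzy).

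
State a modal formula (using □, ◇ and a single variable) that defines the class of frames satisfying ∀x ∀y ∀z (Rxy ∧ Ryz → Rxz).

This is transitivity; the standard corresponding axiom is 4: □s → □□s.
Suppose □s→□□s is valid. Take Rxy, Ryz and set V(s)={w : Rxw}. Then □s at x, so □□s at x, so □s at y, so s at z, i.e. Rxz.

□s → □□s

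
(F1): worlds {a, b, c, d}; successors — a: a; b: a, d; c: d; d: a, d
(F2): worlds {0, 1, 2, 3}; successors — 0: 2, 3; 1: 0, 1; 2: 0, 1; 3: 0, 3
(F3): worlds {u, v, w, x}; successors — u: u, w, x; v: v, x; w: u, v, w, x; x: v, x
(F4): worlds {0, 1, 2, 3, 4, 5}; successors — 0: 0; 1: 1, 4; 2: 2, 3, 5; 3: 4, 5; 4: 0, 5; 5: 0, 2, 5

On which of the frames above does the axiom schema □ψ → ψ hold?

(F3)

Frame correspondent (Sahlqvist): ∀x Rxx — i.e. reflexivity.
(F1): fails — world b does not see itself.
(F2): fails — world 0 does not see itself.
(F3): condition met.
(F4): fails — world 3 does not see itself.
Valid on: (F3).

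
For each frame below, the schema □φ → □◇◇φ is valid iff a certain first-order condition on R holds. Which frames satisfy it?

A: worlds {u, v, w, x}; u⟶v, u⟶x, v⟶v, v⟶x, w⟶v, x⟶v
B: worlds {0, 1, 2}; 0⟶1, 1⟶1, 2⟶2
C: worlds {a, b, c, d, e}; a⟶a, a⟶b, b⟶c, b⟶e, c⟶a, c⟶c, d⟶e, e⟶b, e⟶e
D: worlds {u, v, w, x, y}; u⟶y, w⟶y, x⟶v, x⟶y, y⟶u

A, B, C

The schema corresponds to a generalized confluence (Geach) condition: ∀x ∀z (xRz → ∃w (xRw ∧ zR²w)).
A: holds.
B: holds.
C: holds.
D: fails — xRv but no t with xRt and vR²t.
Valid on: A, B, C.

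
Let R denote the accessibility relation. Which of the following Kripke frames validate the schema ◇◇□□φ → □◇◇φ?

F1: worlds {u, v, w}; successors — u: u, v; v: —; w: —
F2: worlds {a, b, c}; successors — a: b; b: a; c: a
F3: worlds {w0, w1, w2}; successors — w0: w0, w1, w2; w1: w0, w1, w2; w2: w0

Frame correspondent (Sahlqvist): ∀x ∀y ∀z ((xR²y ∧ xRz) → ∃w (yR²w ∧ zR²w)) — i.e. a generalized confluence (Geach) condition.
F1: fails — uR²u, uRv but no t with uR²t and vR²t.
F2: fails — aR²a, aRb but no w with aR²w and bR²w.
F3: ✓.

F3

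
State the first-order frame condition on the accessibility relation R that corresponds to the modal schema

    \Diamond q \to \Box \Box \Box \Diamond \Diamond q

\forall x \forall y \forall z ((xRy \wedge x R^3 z) \to \exists w (y = w \wedge z R^2 w))

This is a Sahlqvist (Geach-type) schema ◇^1□^0q → □^3◇^2q.
First-order correspondent: \forall x \forall y \forall z ((xRy \wedge x R^3 z) \to \exists w (y = w \wedge z R^2 w)).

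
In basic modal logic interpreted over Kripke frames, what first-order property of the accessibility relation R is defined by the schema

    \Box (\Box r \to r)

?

shift-reflexivity: \forall x \forall y (Rxy \to Ryy)

This is the T□ axiom.
It corresponds to shift-reflexivity: \forall x \forall y (Rxy \to Ryy).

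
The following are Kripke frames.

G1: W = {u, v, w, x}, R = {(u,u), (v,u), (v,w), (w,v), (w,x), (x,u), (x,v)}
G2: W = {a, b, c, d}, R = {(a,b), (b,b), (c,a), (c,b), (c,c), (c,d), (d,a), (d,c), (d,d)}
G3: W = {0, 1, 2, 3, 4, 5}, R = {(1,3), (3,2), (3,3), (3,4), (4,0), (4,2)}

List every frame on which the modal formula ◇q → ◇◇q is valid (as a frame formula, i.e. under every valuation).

G2

This is the axiom for a generalized confluence (Geach) condition; its first-order frame correspondent is ∀x ∀y (xRy → ∃w (y = w ∧ xR²w)).
G1: fails — vRw but no t with w=t and vR²t.
G2: holds.
G3: fails — 4R0 but no w with 0=w and 4R²w.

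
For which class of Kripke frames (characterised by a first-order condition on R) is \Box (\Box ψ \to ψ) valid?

Suppose □(□ψ→ψ) is valid. Take Rxy and set V(ψ)={w : Ryw}. Then at y, □ψ holds; since □(□ψ→ψ) at x, □ψ→ψ at y, so ψ at y, i.e. Ryy.

shift-reflexivity: \forall x \forall y (Rxy \to Ryy)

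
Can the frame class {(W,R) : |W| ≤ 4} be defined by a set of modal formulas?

Modal frame validity is preserved under disjoint unions.
Any modal formula valid on each of 5 disjoint one-world frames is valid on their disjoint union (validity is preserved under disjoint unions). Each one-world frame has |W|=1≤4, but the union has |W|=5.
So no modal formula (or set of formulas) defines exactly the |W|≤4 frames.

Not modally definable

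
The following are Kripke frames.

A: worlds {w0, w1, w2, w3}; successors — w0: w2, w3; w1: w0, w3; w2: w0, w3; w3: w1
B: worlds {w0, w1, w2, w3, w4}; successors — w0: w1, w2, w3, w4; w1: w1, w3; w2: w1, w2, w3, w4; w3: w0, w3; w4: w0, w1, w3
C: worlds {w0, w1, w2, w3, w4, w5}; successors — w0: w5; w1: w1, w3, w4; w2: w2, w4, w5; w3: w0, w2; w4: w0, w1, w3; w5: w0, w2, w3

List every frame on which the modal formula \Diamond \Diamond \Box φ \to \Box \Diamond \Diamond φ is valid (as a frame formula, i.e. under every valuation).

B

The schema corresponds to a generalized confluence (Geach) condition: \forall x \forall y \forall z ((x R^2 y \wedge xRz) \to \exists w (yRw \wedge z R^2 w)).
A: fails — w0R²w3, w0Rw3 but no w with w3Rw and w3R²w.
B: condition met.
C: fails — w1R²w0, w1Rw1 but no w with w0Rw and w1R²w.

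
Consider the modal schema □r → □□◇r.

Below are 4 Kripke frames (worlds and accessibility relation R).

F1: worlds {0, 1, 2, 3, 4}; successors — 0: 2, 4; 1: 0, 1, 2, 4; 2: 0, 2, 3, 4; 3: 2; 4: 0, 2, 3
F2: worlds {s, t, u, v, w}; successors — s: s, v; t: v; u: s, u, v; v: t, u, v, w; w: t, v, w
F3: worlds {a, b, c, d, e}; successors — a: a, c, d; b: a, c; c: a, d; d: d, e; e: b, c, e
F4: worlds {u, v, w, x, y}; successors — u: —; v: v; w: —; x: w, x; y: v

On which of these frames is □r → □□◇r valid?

This is the axiom for a generalized confluence (Geach) condition; its first-order frame correspondent is ∀x ∀z (xR²z → ∃w (xRw ∧ zRw)).
F1: condition met.
F2: condition met.
F3: fails — bR²d but no w with bRw and dRw.
F4: fails — xR²w but no t with xRt and wRt.

F1, F2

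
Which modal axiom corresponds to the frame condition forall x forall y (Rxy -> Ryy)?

□(□ψ → ψ)

This is shift-reflexivity; the standard corresponding axiom is T□: □(□ψ → ψ).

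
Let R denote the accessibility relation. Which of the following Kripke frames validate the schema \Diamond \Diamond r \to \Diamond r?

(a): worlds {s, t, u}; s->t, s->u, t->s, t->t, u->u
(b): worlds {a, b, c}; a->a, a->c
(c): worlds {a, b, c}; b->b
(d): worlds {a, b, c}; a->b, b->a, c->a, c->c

Frame correspondent (Sahlqvist): \forall x \forall y \forall z (Rxy \wedge Ryz \to Rxz) — i.e. transitivity.
(a): fails — Rts and Rsu but not Rtu.
(b): holds.
(c): holds.
(d): fails — Rca and Rab but not Rcb.
Valid on: (b), (c).

(b), (c)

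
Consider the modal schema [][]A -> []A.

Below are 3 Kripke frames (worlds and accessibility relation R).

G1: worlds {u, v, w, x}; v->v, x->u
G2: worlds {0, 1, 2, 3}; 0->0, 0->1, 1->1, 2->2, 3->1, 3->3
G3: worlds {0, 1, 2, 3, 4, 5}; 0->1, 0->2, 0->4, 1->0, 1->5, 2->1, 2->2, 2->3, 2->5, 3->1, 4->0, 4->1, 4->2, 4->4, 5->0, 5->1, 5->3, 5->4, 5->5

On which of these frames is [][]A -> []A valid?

This is the axiom for density; its first-order frame correspondent is forall x forall y (Rxy -> exists z (Rxz & Rzy)).
G1: fails — Rxu but no z with Rxz and Rzu.
G2: condition met.
G3: fails — R31 but no z with R3z and Rz1.
Valid on: G2.

G2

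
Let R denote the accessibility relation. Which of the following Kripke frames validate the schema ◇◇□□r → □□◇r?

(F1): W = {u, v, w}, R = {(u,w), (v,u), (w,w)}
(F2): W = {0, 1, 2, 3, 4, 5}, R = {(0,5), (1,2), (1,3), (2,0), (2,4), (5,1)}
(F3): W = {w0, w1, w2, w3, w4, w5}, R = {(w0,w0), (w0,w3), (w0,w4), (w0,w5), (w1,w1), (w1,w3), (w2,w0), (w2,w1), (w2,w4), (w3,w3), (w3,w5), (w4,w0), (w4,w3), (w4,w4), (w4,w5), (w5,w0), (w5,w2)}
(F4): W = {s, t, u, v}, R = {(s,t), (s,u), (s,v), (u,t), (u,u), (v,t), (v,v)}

This is the axiom for a generalized confluence (Geach) condition; its first-order frame correspondent is ∀x ∀y ∀z ((xR²y ∧ xR²z) → ∃w (yR²w ∧ zRw)).
(F1): condition met.
(F2): fails — 0R²1, 0R²1 but no w with 1R²w and 1Rw.
(F3): fails — w1R²w1, w1R²w5 but no w with w1R²w and w5Rw.
(F4): fails — sR²t, sR²t but no w with tR²w and tRw.

(F1)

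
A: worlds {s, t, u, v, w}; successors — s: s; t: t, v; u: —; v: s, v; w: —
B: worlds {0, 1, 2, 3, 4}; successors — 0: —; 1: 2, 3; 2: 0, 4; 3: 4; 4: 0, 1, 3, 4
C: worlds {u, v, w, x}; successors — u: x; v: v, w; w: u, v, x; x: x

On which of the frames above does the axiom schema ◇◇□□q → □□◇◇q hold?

This is the axiom for a generalized confluence (Geach) condition; its first-order frame correspondent is ∀x ∀y ∀z ((xR²y ∧ xR²z) → ∃w (yR²w ∧ zR²w)).
A: satisfies the condition.
B: fails — 1R²0, 1R²0 but no w with 0R²w and 0R²w.
C: satisfies the condition.

A, C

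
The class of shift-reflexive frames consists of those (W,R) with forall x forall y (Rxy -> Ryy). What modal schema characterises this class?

□(□p → p)

This is shift-reflexivity; the standard corresponding axiom is T□: □(□p → p).
Suppose □(□p→p) is valid. Take Rxy and set V(p)={w : Ryw}. Then at y, □p holds; since □(□p→p) at x, □p→p at y, so p at y, i.e. Ryy.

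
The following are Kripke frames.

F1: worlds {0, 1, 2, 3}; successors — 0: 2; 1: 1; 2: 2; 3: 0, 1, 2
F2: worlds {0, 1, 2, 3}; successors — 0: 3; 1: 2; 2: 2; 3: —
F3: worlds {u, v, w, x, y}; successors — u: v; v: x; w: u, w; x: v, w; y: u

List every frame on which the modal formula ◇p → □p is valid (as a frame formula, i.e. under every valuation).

F2

This is the axiom for partial functionality; its first-order frame correspondent is ∀x ∀y ∀z (Rxy ∧ Rxz → y = z).
F1: fails — 3 sees both 0 and 1.
F2: ✓.
F3: fails — w sees both u and w.
Valid on: F2.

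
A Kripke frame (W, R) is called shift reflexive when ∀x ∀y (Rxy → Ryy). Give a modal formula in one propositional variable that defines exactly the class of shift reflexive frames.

A defining formula is □(□r → r) (the T□ axiom).
Suppose □(□r→r) is valid. Take Rxy and set V(r)={w : Ryw}. Then at y, □r holds; since □(□r→r) at x, □r→r at y, so r at y, i.e. Ryy.

□(□r → r)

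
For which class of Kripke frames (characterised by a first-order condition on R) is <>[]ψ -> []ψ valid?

This is frame-equivalent to ◇ψ → □◇ψ (substitute ¬ψ for ψ and contrapose).
Suppose ◇ψ→□◇ψ is valid. Take Rxy, Rxz and set V(ψ)={y}. Then ◇ψ at x, so □◇ψ at x, so ◇ψ at z, so some w with Rzw has ψ; w=y, i.e. Rzy. By symmetry of the argument, Ryz.

the Euclidean property: forall x forall y forall z (Rxy & Rxz -> Ryz)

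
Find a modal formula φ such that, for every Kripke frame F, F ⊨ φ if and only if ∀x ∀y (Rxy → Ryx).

r → □◇r

A defining formula is r → □◇r (the B axiom).
Suppose r→□◇r is valid. Take Rxy and set V(r)={x}. Then r at x, so □◇r at x, so ◇r at y, so some z with Ryz has r; z=x, i.e. Ryx.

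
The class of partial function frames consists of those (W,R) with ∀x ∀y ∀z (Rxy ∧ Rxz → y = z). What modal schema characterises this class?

This is partial functionality; the standard corresponding axiom is CD: ◇ψ → □ψ.
Suppose ◇ψ→□ψ is valid. Take Rxy, Rxz and set V(ψ)={y}. Then ◇ψ at x, so □ψ at x, so ψ at z, i.e. z=y.

◇ψ → □ψ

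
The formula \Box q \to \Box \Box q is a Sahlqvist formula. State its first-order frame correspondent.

transitivity: \forall x \forall y \forall z (Rxy \wedge Ryz \to Rxz)

This schema is the 4 axiom.
Its frame correspondent is transitivity — \forall x \forall y \forall z (Rxy \wedge Ryz \to Rxz).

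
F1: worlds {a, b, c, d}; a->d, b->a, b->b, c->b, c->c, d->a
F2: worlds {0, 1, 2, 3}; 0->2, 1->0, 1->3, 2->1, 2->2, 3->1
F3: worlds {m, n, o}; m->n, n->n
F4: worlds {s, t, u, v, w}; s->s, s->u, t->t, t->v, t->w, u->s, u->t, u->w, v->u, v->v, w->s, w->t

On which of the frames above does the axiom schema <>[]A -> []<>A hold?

F3

The schema corresponds to convergence: forall x forall y forall z (Rxy & Rxz -> exists w (Ryw & Rzw)).
F1: fails — Rbb and Rba but b and a have no common successor.
F2: fails — R10 and R13 but 0 and 3 have no common successor.
F3: holds.
F4: fails — Rtv and Rtw but v and w have no common successor.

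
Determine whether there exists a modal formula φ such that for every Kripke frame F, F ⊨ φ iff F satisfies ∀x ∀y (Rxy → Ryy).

Yes, by □(□r → r)

This is a Sahlqvist condition; the T□ axiom □(□r → r) defines it.
Suppose □(□r→r) is valid. Take Rxy and set V(r)={w : Ryw}. Then at y, □r holds; since □(□r→r) at x, □r→r at y, so r at y, i.e. Ryy.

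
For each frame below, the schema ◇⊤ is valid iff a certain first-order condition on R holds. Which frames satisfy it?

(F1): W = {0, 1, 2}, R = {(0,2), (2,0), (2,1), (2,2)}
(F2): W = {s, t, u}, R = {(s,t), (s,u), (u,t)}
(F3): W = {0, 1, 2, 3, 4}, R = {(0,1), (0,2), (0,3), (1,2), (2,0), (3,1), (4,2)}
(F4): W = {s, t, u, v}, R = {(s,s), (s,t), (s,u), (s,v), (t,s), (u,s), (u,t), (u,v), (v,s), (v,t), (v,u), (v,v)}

(F3), (F4)

The schema corresponds to seriality: ∀x ∃y Rxy.
(F1): fails — world 1 has no successor.
(F2): fails — world t has no successor.
(F3): condition met.
(F4): condition met.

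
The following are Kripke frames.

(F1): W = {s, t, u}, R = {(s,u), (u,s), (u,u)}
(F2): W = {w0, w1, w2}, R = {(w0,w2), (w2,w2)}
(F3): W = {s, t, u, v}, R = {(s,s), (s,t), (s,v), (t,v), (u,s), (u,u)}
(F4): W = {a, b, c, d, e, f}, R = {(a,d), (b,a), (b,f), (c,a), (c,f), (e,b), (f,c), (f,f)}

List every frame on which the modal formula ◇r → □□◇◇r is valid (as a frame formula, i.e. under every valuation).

(F1), (F2)

The schema corresponds to a generalized confluence (Geach) condition: ∀x ∀y ∀z ((xRy ∧ xR²z) → ∃w (y = w ∧ zR²w)).
(F1): holds.
(F2): holds.
(F3): fails — sRs, sR²t but no w with s=w and tR²w.
(F4): fails — bRa, bR²c but no w with a=w and cR²w.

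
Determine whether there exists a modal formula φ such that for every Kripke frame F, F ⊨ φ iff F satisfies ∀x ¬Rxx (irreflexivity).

Any modally definable frame class is closed under surjective bounded morphisms.
The 2-cycle (worlds s,t with s→t→s) is irreflexive, and the map sending every world to a single reflexive point • is a surjective bounded morphism (forth: every edge maps to (•,•); back: every world has a successor). So any modal formula valid on the 2-cycle is also valid on the reflexive point, which is not irreflexive.
Hence irreflexivity is not modally definable.

No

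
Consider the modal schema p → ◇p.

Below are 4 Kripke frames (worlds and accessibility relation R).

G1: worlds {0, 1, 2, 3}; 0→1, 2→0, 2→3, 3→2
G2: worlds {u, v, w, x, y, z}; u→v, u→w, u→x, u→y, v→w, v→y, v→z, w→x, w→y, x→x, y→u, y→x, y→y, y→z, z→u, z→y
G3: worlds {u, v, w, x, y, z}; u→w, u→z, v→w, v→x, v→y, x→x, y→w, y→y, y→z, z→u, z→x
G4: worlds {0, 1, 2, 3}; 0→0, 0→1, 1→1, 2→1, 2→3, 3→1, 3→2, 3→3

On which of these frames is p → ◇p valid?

none

This is the axiom for reflexivity; its first-order frame correspondent is ∀x Rxx.
G1: fails — world 0 does not see itself.
G2: fails — world u does not see itself.
G3: fails — world u does not see itself.
G4: fails — world 2 does not see itself.
Valid on no frame.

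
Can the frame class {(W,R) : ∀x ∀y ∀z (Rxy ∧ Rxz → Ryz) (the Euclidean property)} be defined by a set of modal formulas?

Yes — defined by ◇q → □◇q

This is a Sahlqvist condition; the 5 axiom ◇q → □◇q defines it.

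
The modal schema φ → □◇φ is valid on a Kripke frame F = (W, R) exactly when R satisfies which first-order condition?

Symmetry

This is the B axiom.
Its frame correspondent is symmetry — ∀x ∀y (Rxy → Ryx).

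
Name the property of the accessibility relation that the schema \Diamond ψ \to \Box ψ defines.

partial functionality: \forall x \forall y \forall z (Rxy \wedge Rxz \to y = z)

This is the CD axiom.
It corresponds to partial functionality: \forall x \forall y \forall z (Rxy \wedge Rxz \to y = z).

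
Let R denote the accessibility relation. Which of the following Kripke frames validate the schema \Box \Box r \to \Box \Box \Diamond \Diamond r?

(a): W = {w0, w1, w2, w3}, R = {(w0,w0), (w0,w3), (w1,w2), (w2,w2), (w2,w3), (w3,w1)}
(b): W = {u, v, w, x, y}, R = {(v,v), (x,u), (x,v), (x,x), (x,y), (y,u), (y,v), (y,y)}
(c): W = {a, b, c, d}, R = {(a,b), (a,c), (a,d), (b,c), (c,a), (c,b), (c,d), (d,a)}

The schema corresponds to a generalized confluence (Geach) condition: \forall x \forall z (x R^2 z \to \exists w (x R^2 w \wedge z R^2 w)).
(a): fails — w0R²w3 but no w with w0R²w and w3R²w.
(b): fails — xR²u but no t with xR²t and uR²t.
(c): holds.
Valid on: (c).

(c)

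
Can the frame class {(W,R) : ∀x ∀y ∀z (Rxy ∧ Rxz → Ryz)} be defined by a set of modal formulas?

Yes: it is the Euclidean property, defined by the 5 schema ◇q → □◇q.
Suppose ◇q→□◇q is valid. Take Rxy, Rxz and set V(q)={y}. Then ◇q at x, so □◇q at x, so ◇q at z, so some w with Rzw has q; w=y, i.e. Rzy. By symmetry of the argument, Ryz.

Yes — defined by ◇q → □◇q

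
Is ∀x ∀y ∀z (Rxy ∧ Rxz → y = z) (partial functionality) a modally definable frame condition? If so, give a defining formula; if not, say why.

Definable; ◇r → □r defines it

This is a Sahlqvist condition; the CD axiom ◇r → □r defines it.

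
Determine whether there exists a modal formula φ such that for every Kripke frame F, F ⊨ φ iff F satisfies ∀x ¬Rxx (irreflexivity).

Modal frame validity is preserved under surjective bounded morphisms.
The 3-cycle (worlds s,t,u with s→t→u→s) is irreflexive, and the map sending every world to a single reflexive point • is a surjective bounded morphism (forth: every edge maps to (•,•); back: every world has a successor). So any modal formula valid on the 3-cycle is also valid on the reflexive point, which is not irreflexive.
So no modal formula (or set of formulas) defines exactly the irreflexive frames.

Not modally definable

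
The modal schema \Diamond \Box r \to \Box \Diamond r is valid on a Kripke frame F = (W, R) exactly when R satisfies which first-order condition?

Suppose ◇□r→□◇r is valid. Take Rxy, Rxz and set V(r)={w : Ryw}. Then □r at y so ◇□r at x, so □◇r at x, so ◇r at z, giving w with Rzw and Ryw.
The converse is a direct semantic check.
So the correspondent is convergence.

Convergence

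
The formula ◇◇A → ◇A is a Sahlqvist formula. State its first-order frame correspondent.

Transitivity

This is a form of the 4 axiom.
It corresponds to transitivity: ∀x ∀y ∀z (Rxy ∧ Ryz → Rxz).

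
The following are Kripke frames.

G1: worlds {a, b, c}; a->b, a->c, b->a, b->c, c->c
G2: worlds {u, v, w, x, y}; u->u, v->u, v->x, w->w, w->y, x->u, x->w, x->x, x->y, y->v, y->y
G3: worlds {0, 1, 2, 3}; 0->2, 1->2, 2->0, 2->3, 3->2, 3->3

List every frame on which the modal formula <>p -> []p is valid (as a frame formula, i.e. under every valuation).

This is the axiom for partial functionality; its first-order frame correspondent is forall x forall y forall z (Rxy & Rxz -> y = z).
G1: fails — a sees both b and c.
G2: fails — v sees both u and x.
G3: fails — 2 sees both 0 and 3.
Valid on no frame.

none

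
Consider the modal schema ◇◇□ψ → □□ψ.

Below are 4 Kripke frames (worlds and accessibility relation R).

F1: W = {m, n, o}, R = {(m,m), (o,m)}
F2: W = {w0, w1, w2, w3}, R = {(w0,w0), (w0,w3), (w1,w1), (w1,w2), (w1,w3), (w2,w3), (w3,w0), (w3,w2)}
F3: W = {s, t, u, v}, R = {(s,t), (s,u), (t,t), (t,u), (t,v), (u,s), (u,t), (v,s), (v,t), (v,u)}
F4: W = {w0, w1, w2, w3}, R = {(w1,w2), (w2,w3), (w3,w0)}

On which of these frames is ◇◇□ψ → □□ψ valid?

This is the axiom for a generalized confluence (Geach) condition; its first-order frame correspondent is ∀x ∀y ∀z ((xR²y ∧ xR²z) → ∃w (yRw ∧ z = w)).
F1: condition met.
F2: fails — w0R²w0, w0R²w2 but no w with w0Rw and w2=w.
F3: fails — sR²s, sR²s but no w with sRw and s=w.
F4: fails — w1R²w3, w1R²w3 but no w with w3Rw and w3=w.

F1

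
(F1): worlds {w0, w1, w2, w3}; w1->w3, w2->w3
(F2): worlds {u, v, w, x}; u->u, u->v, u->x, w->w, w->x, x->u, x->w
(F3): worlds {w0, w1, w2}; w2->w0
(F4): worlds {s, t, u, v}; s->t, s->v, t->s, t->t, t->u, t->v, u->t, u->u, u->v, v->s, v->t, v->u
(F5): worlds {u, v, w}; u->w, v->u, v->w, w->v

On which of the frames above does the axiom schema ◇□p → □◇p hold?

(F4)

The schema corresponds to convergence: ∀x ∀y ∀z (Rxy ∧ Rxz → ∃w (Ryw ∧ Rzw)).
(F1): fails — Rw1w3 and Rw1w3 but w3 and w3 have no common successor.
(F2): fails — Ruv and Ruv but v and v have no common successor.
(F3): fails — Rw2w0 and Rw2w0 but w0 and w0 have no common successor.
(F4): satisfies the condition.
(F5): fails — Rvu and Rvw but u and w have no common successor.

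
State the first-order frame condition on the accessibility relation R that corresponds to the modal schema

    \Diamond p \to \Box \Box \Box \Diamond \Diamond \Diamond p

\forall x \forall y \forall z ((xRy \wedge x R^3 z) \to \exists w (y = w \wedge z R^3 w))

This is a Sahlqvist (Geach-type) schema ◇^1□^0p → □^3◇^3p.
First-order correspondent: \forall x \forall y \forall z ((xRy \wedge x R^3 z) \to \exists w (y = w \wedge z R^3 w)).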